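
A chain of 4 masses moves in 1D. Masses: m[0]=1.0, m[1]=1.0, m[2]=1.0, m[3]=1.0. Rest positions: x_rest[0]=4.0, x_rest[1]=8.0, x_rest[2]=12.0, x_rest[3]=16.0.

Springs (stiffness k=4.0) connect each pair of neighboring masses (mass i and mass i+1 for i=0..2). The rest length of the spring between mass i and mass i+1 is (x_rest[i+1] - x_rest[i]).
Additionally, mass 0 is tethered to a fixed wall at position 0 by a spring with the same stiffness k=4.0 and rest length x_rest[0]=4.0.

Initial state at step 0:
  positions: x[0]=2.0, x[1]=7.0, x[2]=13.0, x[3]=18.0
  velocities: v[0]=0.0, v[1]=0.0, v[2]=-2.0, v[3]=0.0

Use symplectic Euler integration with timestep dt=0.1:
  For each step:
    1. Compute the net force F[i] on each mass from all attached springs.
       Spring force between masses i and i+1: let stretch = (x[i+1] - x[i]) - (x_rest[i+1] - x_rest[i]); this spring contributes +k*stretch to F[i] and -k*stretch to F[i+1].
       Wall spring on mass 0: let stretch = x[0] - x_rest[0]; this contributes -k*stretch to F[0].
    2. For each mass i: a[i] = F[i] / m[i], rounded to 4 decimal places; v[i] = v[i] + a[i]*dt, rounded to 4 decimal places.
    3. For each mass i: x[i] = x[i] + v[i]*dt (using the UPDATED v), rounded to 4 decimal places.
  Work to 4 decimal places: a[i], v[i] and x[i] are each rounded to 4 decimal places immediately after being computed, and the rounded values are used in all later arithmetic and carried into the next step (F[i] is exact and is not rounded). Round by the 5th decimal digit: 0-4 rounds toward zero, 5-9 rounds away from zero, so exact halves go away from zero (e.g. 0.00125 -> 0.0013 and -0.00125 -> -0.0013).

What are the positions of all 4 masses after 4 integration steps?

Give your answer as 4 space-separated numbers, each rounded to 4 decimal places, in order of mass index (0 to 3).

Answer: 3.0826 7.3262 11.9949 17.5265

Derivation:
Step 0: x=[2.0000 7.0000 13.0000 18.0000] v=[0.0000 0.0000 -2.0000 0.0000]
Step 1: x=[2.1200 7.0400 12.7600 17.9600] v=[1.2000 0.4000 -2.4000 -0.4000]
Step 2: x=[2.3520 7.1120 12.4992 17.8720] v=[2.3200 0.7200 -2.6080 -0.8800]
Step 3: x=[2.6803 7.2091 12.2378 17.7291] v=[3.2832 0.9709 -2.6138 -1.4291]
Step 4: x=[3.0826 7.3262 11.9949 17.5265] v=[4.0226 1.1709 -2.4288 -2.0256]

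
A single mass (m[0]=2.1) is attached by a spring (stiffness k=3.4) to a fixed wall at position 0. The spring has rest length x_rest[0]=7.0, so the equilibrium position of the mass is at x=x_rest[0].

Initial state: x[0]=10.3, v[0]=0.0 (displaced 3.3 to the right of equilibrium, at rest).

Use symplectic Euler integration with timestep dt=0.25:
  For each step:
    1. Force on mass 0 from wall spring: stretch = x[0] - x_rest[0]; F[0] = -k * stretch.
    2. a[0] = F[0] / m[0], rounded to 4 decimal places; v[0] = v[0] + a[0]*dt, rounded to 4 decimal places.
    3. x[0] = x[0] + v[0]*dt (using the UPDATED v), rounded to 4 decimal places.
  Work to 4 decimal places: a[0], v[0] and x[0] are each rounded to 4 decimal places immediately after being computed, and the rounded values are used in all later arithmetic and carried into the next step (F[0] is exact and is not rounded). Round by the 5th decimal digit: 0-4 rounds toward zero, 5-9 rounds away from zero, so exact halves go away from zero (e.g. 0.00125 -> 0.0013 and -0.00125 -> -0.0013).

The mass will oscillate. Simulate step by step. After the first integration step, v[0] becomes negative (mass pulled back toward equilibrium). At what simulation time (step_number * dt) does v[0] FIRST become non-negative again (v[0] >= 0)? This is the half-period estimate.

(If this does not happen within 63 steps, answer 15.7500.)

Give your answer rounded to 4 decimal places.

Answer: 2.5000

Derivation:
Step 0: x=[10.3000] v=[0.0000]
Step 1: x=[9.9661] v=[-1.3357]
Step 2: x=[9.3320] v=[-2.5363]
Step 3: x=[8.4620] v=[-3.4802]
Step 4: x=[7.4440] v=[-4.0720]
Step 5: x=[6.3811] v=[-4.2517]
Step 6: x=[5.3808] v=[-4.0012]
Step 7: x=[4.5444] v=[-3.3458]
Step 8: x=[3.9564] v=[-2.3519]
Step 9: x=[3.6764] v=[-1.1200]
Step 10: x=[3.7327] v=[0.2253]
First v>=0 after going negative at step 10, time=2.5000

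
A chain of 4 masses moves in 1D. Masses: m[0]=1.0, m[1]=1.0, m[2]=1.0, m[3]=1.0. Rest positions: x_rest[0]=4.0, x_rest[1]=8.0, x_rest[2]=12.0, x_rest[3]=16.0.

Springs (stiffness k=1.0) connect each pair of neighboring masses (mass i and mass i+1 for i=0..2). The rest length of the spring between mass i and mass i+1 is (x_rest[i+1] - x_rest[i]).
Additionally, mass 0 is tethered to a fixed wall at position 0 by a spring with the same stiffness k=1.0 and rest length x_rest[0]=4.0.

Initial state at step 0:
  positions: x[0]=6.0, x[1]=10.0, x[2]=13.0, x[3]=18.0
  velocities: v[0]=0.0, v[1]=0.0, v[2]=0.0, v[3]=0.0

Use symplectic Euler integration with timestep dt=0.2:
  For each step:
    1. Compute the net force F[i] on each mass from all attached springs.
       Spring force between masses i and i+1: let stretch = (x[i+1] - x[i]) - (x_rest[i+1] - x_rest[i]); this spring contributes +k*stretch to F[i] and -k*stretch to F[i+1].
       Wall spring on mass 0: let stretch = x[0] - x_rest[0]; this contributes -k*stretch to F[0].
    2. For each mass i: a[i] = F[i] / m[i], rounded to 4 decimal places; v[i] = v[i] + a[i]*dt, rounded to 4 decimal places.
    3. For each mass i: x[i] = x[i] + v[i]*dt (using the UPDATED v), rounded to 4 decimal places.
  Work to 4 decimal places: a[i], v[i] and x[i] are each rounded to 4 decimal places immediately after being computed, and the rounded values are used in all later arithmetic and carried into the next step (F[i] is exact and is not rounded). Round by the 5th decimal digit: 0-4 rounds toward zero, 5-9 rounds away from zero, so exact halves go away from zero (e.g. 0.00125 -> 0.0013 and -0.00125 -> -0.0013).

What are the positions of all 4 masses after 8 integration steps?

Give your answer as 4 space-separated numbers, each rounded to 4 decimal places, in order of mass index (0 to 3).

Step 0: x=[6.0000 10.0000 13.0000 18.0000] v=[0.0000 0.0000 0.0000 0.0000]
Step 1: x=[5.9200 9.9600 13.0800 17.9600] v=[-0.4000 -0.2000 0.4000 -0.2000]
Step 2: x=[5.7648 9.8832 13.2304 17.8848] v=[-0.7760 -0.3840 0.7520 -0.3760]
Step 3: x=[5.5437 9.7756 13.4331 17.7834] v=[-1.1053 -0.5382 1.0134 -0.5069]
Step 4: x=[5.2702 9.6450 13.6635 17.6680] v=[-1.3677 -0.6531 1.1520 -0.5770]
Step 5: x=[4.9608 9.5001 13.8933 17.5524] v=[-1.5468 -0.7244 1.1492 -0.5779]
Step 6: x=[4.6346 9.3494 14.0938 17.4505] v=[-1.6311 -0.7536 1.0024 -0.5097]
Step 7: x=[4.3116 9.1999 14.2388 17.3743] v=[-1.6151 -0.7477 0.7249 -0.3810]
Step 8: x=[4.0116 9.0564 14.3076 17.3327] v=[-1.4998 -0.7176 0.3442 -0.2081]

Answer: 4.0116 9.0564 14.3076 17.3327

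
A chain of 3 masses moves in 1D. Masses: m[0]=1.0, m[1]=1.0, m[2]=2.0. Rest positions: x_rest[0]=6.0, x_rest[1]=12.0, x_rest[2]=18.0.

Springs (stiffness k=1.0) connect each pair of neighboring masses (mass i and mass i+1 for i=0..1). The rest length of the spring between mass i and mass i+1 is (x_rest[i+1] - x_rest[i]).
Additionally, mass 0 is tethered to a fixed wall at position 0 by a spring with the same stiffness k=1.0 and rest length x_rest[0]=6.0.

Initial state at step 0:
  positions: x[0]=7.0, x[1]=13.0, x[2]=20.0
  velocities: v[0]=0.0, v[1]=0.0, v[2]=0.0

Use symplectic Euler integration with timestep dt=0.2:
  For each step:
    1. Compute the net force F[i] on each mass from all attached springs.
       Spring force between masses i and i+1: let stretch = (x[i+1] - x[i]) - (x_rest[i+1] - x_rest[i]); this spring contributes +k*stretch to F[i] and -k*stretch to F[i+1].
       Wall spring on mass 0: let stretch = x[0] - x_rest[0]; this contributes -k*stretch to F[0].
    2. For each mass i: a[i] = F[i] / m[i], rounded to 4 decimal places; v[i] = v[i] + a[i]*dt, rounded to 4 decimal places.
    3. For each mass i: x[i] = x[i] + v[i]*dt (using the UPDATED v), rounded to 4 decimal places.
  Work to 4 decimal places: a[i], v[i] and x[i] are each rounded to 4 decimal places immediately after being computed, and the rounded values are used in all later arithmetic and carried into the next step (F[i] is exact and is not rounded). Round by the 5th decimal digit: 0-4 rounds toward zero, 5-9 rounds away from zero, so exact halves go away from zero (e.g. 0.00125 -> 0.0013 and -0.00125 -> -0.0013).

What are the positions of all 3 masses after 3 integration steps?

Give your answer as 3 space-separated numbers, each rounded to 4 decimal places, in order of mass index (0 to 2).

Step 0: x=[7.0000 13.0000 20.0000] v=[0.0000 0.0000 0.0000]
Step 1: x=[6.9600 13.0400 19.9800] v=[-0.2000 0.2000 -0.1000]
Step 2: x=[6.8848 13.1144 19.9412] v=[-0.3760 0.3720 -0.1940]
Step 3: x=[6.7834 13.2127 19.8859] v=[-0.5070 0.4914 -0.2767]

Answer: 6.7834 13.2127 19.8859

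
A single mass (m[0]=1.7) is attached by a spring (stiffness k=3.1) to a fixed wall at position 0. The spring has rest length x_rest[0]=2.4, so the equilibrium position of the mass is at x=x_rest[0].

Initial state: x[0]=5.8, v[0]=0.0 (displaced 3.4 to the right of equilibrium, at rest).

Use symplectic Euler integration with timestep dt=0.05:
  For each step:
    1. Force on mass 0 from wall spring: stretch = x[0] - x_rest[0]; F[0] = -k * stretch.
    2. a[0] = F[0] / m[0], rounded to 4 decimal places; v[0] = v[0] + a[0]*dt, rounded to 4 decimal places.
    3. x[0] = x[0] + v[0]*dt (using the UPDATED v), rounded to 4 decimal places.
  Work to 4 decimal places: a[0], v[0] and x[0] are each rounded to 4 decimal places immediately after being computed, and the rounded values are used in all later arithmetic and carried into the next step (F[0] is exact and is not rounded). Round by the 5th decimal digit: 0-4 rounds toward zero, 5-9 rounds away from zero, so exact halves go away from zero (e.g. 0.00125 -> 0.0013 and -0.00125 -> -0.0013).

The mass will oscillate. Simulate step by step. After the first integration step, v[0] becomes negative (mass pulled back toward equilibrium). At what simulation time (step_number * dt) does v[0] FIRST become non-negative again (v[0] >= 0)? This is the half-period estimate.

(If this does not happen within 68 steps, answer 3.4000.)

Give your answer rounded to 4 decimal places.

Answer: 2.3500

Derivation:
Step 0: x=[5.8000] v=[0.0000]
Step 1: x=[5.7845] v=[-0.3100]
Step 2: x=[5.7536] v=[-0.6186]
Step 3: x=[5.7074] v=[-0.9244]
Step 4: x=[5.6461] v=[-1.2260]
Step 5: x=[5.5700] v=[-1.5220]
Step 6: x=[5.4795] v=[-1.8110]
Step 7: x=[5.3749] v=[-2.0918]
Step 8: x=[5.2568] v=[-2.3630]
Step 9: x=[5.1256] v=[-2.6235]
Step 10: x=[4.9820] v=[-2.8720]
Step 11: x=[4.8266] v=[-3.1074]
Step 12: x=[4.6602] v=[-3.3287]
Step 13: x=[4.4835] v=[-3.5348]
Step 14: x=[4.2973] v=[-3.7248]
Step 15: x=[4.1024] v=[-3.8978]
Step 16: x=[3.8998] v=[-4.0530]
Step 17: x=[3.6903] v=[-4.1897]
Step 18: x=[3.4749] v=[-4.3073]
Step 19: x=[3.2546] v=[-4.4053]
Step 20: x=[3.0304] v=[-4.4832]
Step 21: x=[2.8034] v=[-4.5407]
Step 22: x=[2.5745] v=[-4.5775]
Step 23: x=[2.3448] v=[-4.5934]
Step 24: x=[2.1154] v=[-4.5884]
Step 25: x=[1.8873] v=[-4.5625]
Step 26: x=[1.6615] v=[-4.5158]
Step 27: x=[1.4391] v=[-4.4485]
Step 28: x=[1.2211] v=[-4.3609]
Step 29: x=[1.0084] v=[-4.2534]
Step 30: x=[0.8021] v=[-4.1265]
Step 31: x=[0.6031] v=[-3.9808]
Step 32: x=[0.4123] v=[-3.8170]
Step 33: x=[0.2305] v=[-3.6358]
Step 34: x=[0.0586] v=[-3.4380]
Step 35: x=[-0.1026] v=[-3.2245]
Step 36: x=[-0.2524] v=[-2.9963]
Step 37: x=[-0.3901] v=[-2.7545]
Step 38: x=[-0.5151] v=[-2.5001]
Step 39: x=[-0.6268] v=[-2.2343]
Step 40: x=[-0.7247] v=[-1.9583]
Step 41: x=[-0.8084] v=[-1.6734]
Step 42: x=[-0.8774] v=[-1.3809]
Step 43: x=[-0.9315] v=[-1.0821]
Step 44: x=[-0.9704] v=[-0.7783]
Step 45: x=[-0.9940] v=[-0.4710]
Step 46: x=[-1.0021] v=[-0.1615]
Step 47: x=[-0.9947] v=[0.1487]
First v>=0 after going negative at step 47, time=2.3500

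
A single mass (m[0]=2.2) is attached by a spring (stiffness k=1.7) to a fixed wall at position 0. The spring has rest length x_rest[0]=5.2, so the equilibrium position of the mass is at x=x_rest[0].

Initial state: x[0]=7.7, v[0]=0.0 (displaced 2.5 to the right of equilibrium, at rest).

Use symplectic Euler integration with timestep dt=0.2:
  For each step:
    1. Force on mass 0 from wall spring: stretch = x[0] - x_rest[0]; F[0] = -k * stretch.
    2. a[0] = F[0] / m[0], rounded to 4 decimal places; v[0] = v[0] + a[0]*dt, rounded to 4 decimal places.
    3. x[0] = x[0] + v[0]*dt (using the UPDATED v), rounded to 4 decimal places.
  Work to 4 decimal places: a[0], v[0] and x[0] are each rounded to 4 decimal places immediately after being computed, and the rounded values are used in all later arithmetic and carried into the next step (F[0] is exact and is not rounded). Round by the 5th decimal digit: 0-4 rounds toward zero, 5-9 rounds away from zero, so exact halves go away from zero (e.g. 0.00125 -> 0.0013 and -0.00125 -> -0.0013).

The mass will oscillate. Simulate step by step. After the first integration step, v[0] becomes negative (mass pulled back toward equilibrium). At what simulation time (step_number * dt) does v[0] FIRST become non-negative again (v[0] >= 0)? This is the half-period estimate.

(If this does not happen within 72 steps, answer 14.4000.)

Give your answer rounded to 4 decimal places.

Step 0: x=[7.7000] v=[0.0000]
Step 1: x=[7.6227] v=[-0.3864]
Step 2: x=[7.4705] v=[-0.7608]
Step 3: x=[7.2482] v=[-1.1117]
Step 4: x=[6.9626] v=[-1.4282]
Step 5: x=[6.6225] v=[-1.7006]
Step 6: x=[6.2384] v=[-1.9204]
Step 7: x=[5.8222] v=[-2.0809]
Step 8: x=[5.3868] v=[-2.1771]
Step 9: x=[4.9456] v=[-2.2060]
Step 10: x=[4.5123] v=[-2.1667]
Step 11: x=[4.1002] v=[-2.0604]
Step 12: x=[3.7221] v=[-1.8904]
Step 13: x=[3.3897] v=[-1.6620]
Step 14: x=[3.1133] v=[-1.3822]
Step 15: x=[2.9014] v=[-1.0597]
Step 16: x=[2.7605] v=[-0.7045]
Step 17: x=[2.6950] v=[-0.3275]
Step 18: x=[2.7069] v=[0.0596]
First v>=0 after going negative at step 18, time=3.6000

Answer: 3.6000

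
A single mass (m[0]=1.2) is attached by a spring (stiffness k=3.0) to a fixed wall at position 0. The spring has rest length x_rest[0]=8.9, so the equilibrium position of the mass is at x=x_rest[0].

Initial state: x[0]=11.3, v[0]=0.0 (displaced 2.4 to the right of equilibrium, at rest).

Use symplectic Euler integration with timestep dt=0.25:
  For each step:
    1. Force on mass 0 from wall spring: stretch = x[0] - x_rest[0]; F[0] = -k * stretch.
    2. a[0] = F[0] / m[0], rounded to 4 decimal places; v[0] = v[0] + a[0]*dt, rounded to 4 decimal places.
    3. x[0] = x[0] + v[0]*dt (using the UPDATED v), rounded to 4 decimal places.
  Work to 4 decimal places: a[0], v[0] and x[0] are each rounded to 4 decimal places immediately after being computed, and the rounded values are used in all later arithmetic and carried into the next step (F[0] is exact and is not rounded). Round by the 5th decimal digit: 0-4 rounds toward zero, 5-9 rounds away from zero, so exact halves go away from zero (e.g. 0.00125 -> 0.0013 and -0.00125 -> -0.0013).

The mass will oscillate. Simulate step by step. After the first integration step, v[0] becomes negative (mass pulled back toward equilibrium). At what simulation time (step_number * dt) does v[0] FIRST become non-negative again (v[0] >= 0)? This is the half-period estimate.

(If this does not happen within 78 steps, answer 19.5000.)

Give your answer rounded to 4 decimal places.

Step 0: x=[11.3000] v=[0.0000]
Step 1: x=[10.9250] v=[-1.5000]
Step 2: x=[10.2336] v=[-2.7656]
Step 3: x=[9.3338] v=[-3.5991]
Step 4: x=[8.3663] v=[-3.8702]
Step 5: x=[7.4822] v=[-3.5366]
Step 6: x=[6.8196] v=[-2.6505]
Step 7: x=[6.4820] v=[-1.3503]
Step 8: x=[6.5223] v=[0.1610]
First v>=0 after going negative at step 8, time=2.0000

Answer: 2.0000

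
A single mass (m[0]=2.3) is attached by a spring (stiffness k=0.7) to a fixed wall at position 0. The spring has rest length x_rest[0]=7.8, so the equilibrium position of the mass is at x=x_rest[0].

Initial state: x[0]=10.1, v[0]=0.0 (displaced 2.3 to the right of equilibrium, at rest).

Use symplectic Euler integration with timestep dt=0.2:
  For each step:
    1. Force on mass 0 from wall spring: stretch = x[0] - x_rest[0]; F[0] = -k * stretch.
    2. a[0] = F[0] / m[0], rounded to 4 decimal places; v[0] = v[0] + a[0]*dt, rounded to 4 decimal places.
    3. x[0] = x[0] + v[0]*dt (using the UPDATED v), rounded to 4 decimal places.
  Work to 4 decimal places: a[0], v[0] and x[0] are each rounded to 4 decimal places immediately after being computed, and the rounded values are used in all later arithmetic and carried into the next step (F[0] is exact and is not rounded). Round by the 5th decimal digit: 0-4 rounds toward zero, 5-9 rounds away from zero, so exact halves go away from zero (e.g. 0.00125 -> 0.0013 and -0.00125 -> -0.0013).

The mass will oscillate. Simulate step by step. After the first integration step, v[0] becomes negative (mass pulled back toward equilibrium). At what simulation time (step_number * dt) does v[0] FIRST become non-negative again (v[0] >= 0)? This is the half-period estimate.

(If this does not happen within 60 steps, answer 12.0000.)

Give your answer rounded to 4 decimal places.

Step 0: x=[10.1000] v=[0.0000]
Step 1: x=[10.0720] v=[-0.1400]
Step 2: x=[10.0163] v=[-0.2783]
Step 3: x=[9.9337] v=[-0.4132]
Step 4: x=[9.8251] v=[-0.5431]
Step 5: x=[9.6918] v=[-0.6664]
Step 6: x=[9.5355] v=[-0.7816]
Step 7: x=[9.3581] v=[-0.8872]
Step 8: x=[9.1617] v=[-0.9820]
Step 9: x=[8.9487] v=[-1.0649]
Step 10: x=[8.7217] v=[-1.1348]
Step 11: x=[8.4835] v=[-1.1909]
Step 12: x=[8.2370] v=[-1.2325]
Step 13: x=[7.9852] v=[-1.2591]
Step 14: x=[7.7311] v=[-1.2704]
Step 15: x=[7.4779] v=[-1.2662]
Step 16: x=[7.2286] v=[-1.2466]
Step 17: x=[6.9862] v=[-1.2118]
Step 18: x=[6.7537] v=[-1.1623]
Step 19: x=[6.5340] v=[-1.0986]
Step 20: x=[6.3297] v=[-1.0215]
Step 21: x=[6.1433] v=[-0.9320]
Step 22: x=[5.9771] v=[-0.8312]
Step 23: x=[5.8331] v=[-0.7202]
Step 24: x=[5.7130] v=[-0.6005]
Step 25: x=[5.6183] v=[-0.4735]
Step 26: x=[5.5502] v=[-0.3407]
Step 27: x=[5.5094] v=[-0.2038]
Step 28: x=[5.4965] v=[-0.0644]
Step 29: x=[5.5117] v=[0.0758]
First v>=0 after going negative at step 29, time=5.8000

Answer: 5.8000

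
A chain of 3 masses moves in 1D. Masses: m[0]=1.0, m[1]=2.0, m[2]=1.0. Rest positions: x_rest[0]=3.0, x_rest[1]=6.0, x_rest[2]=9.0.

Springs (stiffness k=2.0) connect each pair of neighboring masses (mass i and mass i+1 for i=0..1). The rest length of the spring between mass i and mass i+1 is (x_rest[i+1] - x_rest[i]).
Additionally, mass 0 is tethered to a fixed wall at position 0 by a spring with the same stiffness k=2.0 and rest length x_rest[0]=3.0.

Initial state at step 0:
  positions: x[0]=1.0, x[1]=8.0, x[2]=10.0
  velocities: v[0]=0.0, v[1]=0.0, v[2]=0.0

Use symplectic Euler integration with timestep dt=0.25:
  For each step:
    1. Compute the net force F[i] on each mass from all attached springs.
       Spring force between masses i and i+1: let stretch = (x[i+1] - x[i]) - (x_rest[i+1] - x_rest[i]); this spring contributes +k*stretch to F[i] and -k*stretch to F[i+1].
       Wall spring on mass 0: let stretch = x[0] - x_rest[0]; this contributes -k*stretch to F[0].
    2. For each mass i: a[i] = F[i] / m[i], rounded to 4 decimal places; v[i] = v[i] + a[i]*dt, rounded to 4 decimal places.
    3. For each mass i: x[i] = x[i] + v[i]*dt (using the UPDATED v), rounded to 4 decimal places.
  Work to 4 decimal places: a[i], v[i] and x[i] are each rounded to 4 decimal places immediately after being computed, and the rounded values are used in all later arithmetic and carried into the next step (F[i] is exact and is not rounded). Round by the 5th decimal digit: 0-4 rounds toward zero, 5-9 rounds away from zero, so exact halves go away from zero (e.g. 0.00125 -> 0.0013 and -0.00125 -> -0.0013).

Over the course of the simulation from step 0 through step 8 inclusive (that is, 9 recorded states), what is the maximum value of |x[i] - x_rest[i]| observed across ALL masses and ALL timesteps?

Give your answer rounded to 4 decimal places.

Step 0: x=[1.0000 8.0000 10.0000] v=[0.0000 0.0000 0.0000]
Step 1: x=[1.7500 7.6875 10.1250] v=[3.0000 -1.2500 0.5000]
Step 2: x=[3.0235 7.1563 10.3203] v=[5.0938 -2.1250 0.7813]
Step 3: x=[4.4356 6.5645 10.4951] v=[5.6485 -2.3672 0.6993]
Step 4: x=[5.5594 6.0853 10.5536] v=[4.4952 -1.9168 0.2340]
Step 5: x=[6.0540 5.8525 10.4286] v=[1.9785 -0.9312 -0.5002]
Step 6: x=[5.7667 5.9183 10.1065] v=[-1.1493 0.2632 -1.2883]
Step 7: x=[4.7775 6.2364 9.6359] v=[-3.9569 1.2724 -1.8824]
Step 8: x=[3.3735 6.6758 9.1154] v=[-5.6162 1.7576 -2.0822]
Max displacement = 3.0540

Answer: 3.0540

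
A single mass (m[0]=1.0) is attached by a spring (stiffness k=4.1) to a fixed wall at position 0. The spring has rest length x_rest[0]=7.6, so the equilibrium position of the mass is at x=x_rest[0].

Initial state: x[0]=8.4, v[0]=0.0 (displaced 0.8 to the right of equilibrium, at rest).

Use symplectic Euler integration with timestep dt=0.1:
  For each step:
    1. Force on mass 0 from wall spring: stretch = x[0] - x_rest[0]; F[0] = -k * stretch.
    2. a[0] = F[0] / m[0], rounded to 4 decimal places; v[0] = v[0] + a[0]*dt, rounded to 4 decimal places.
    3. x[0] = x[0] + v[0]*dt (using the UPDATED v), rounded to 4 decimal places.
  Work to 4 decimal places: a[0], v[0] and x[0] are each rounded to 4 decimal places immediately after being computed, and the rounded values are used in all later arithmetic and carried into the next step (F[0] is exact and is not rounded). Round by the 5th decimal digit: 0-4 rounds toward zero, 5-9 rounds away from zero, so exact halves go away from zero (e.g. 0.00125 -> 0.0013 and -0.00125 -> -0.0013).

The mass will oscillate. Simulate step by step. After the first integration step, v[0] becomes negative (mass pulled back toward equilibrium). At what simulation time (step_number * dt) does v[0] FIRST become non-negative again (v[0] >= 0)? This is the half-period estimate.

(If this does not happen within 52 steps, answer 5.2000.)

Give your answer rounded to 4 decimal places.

Step 0: x=[8.4000] v=[0.0000]
Step 1: x=[8.3672] v=[-0.3280]
Step 2: x=[8.3029] v=[-0.6426]
Step 3: x=[8.2098] v=[-0.9308]
Step 4: x=[8.0917] v=[-1.1808]
Step 5: x=[7.9535] v=[-1.3824]
Step 6: x=[7.8008] v=[-1.5273]
Step 7: x=[7.6398] v=[-1.6096]
Step 8: x=[7.4772] v=[-1.6259]
Step 9: x=[7.3196] v=[-1.5756]
Step 10: x=[7.1735] v=[-1.4606]
Step 11: x=[7.0449] v=[-1.2857]
Step 12: x=[6.9391] v=[-1.0581]
Step 13: x=[6.8604] v=[-0.7871]
Step 14: x=[6.8120] v=[-0.4839]
Step 15: x=[6.7959] v=[-0.1608]
Step 16: x=[6.8128] v=[0.1689]
First v>=0 after going negative at step 16, time=1.6000

Answer: 1.6000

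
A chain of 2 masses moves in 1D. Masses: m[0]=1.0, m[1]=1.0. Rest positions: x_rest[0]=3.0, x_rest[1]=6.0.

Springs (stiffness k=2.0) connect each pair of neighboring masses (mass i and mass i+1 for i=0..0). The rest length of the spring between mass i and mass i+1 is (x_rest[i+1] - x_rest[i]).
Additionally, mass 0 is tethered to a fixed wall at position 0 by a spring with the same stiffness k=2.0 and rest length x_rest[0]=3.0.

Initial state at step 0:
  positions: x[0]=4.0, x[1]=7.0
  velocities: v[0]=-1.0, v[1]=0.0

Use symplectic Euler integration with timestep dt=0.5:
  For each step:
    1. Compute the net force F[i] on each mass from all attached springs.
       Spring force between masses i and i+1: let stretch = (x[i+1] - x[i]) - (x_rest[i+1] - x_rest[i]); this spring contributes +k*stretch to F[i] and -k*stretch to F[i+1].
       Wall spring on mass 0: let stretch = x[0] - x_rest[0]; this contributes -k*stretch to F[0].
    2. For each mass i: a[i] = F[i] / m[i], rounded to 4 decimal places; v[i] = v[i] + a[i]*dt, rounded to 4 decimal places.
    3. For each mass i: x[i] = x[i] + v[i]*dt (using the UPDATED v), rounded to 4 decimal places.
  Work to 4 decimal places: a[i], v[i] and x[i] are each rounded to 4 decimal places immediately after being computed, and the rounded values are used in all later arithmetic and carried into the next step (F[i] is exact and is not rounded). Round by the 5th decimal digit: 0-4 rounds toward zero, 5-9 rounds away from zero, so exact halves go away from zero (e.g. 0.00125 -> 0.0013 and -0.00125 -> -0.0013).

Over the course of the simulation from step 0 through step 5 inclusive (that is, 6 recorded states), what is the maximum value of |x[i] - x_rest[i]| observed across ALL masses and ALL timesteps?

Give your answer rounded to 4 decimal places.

Answer: 1.5625

Derivation:
Step 0: x=[4.0000 7.0000] v=[-1.0000 0.0000]
Step 1: x=[3.0000 7.0000] v=[-2.0000 0.0000]
Step 2: x=[2.5000 6.5000] v=[-1.0000 -1.0000]
Step 3: x=[2.7500 5.5000] v=[0.5000 -2.0000]
Step 4: x=[3.0000 4.6250] v=[0.5000 -1.7500]
Step 5: x=[2.5625 4.4375] v=[-0.8750 -0.3750]
Max displacement = 1.5625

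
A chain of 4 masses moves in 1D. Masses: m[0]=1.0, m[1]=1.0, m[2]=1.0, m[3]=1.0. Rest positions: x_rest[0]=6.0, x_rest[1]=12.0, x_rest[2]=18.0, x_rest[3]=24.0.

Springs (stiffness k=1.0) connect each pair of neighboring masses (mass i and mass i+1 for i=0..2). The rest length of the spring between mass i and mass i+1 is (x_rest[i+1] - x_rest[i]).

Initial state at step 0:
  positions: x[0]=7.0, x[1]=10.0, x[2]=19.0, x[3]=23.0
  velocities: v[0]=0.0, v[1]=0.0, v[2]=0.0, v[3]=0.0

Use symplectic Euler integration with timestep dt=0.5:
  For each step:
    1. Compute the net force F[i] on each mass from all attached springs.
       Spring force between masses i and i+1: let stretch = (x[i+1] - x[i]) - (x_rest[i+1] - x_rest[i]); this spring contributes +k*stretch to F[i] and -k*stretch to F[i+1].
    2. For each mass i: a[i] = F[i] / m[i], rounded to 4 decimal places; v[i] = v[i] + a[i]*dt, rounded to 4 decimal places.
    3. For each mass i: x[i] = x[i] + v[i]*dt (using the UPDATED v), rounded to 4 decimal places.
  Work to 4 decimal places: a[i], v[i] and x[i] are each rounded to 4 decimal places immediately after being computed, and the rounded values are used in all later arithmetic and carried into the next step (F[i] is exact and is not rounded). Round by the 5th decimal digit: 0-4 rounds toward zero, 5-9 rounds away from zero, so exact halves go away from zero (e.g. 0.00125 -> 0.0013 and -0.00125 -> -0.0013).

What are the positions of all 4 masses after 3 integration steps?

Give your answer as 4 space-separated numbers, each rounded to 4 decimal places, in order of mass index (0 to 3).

Answer: 4.8594 13.7969 16.1406 24.2032

Derivation:
Step 0: x=[7.0000 10.0000 19.0000 23.0000] v=[0.0000 0.0000 0.0000 0.0000]
Step 1: x=[6.2500 11.5000 17.7500 23.5000] v=[-1.5000 3.0000 -2.5000 1.0000]
Step 2: x=[5.3125 13.2500 16.3750 24.0625] v=[-1.8750 3.5000 -2.7500 1.1250]
Step 3: x=[4.8594 13.7969 16.1406 24.2032] v=[-0.9063 1.0938 -0.4688 0.2813]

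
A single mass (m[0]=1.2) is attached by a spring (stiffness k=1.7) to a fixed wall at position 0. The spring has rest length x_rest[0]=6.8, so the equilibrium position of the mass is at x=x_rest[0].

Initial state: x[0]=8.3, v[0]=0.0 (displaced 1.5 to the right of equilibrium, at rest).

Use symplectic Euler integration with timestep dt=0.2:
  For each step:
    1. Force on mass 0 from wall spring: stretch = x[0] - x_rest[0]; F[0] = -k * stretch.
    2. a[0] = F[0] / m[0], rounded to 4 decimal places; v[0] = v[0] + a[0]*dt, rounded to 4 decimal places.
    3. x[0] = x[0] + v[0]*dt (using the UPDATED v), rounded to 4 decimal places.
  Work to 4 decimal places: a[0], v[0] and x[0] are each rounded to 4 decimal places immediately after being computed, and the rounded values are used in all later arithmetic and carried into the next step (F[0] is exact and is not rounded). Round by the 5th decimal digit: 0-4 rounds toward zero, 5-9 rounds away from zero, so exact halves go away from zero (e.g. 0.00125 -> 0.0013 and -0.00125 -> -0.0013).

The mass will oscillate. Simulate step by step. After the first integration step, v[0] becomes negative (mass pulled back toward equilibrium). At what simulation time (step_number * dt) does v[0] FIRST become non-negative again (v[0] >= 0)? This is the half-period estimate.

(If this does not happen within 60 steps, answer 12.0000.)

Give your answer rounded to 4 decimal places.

Answer: 2.8000

Derivation:
Step 0: x=[8.3000] v=[0.0000]
Step 1: x=[8.2150] v=[-0.4250]
Step 2: x=[8.0498] v=[-0.8259]
Step 3: x=[7.8138] v=[-1.1800]
Step 4: x=[7.5204] v=[-1.4672]
Step 5: x=[7.1861] v=[-1.6713]
Step 6: x=[6.8300] v=[-1.7807]
Step 7: x=[6.4722] v=[-1.7892]
Step 8: x=[6.1329] v=[-1.6963]
Step 9: x=[5.8314] v=[-1.5073]
Step 10: x=[5.5848] v=[-1.2329]
Step 11: x=[5.4071] v=[-0.8886]
Step 12: x=[5.3083] v=[-0.4939]
Step 13: x=[5.2940] v=[-0.0713]
Step 14: x=[5.3651] v=[0.3554]
First v>=0 after going negative at step 14, time=2.8000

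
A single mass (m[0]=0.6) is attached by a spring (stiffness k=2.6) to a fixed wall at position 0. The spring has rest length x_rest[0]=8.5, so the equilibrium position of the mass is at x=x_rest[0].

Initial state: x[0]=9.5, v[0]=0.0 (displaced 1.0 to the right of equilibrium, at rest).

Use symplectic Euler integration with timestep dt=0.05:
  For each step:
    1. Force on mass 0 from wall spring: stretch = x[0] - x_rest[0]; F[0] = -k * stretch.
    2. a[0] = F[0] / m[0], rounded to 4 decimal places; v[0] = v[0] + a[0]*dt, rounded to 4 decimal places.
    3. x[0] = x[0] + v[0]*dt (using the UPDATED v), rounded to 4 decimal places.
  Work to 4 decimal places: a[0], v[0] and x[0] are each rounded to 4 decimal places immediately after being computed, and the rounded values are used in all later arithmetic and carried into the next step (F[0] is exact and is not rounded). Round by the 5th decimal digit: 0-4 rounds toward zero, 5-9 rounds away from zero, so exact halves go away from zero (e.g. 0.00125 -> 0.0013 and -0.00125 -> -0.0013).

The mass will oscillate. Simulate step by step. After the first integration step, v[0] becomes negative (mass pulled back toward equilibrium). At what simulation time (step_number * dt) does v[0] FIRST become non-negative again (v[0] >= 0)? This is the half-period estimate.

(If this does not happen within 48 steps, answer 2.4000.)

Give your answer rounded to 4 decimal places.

Answer: 1.5500

Derivation:
Step 0: x=[9.5000] v=[0.0000]
Step 1: x=[9.4892] v=[-0.2167]
Step 2: x=[9.4677] v=[-0.4310]
Step 3: x=[9.4357] v=[-0.6407]
Step 4: x=[9.3935] v=[-0.8434]
Step 5: x=[9.3417] v=[-1.0370]
Step 6: x=[9.2807] v=[-1.2194]
Step 7: x=[9.2113] v=[-1.3886]
Step 8: x=[9.1342] v=[-1.5427]
Step 9: x=[9.0502] v=[-1.6801]
Step 10: x=[8.9602] v=[-1.7993]
Step 11: x=[8.8653] v=[-1.8990]
Step 12: x=[8.7664] v=[-1.9782]
Step 13: x=[8.6646] v=[-2.0359]
Step 14: x=[8.5610] v=[-2.0716]
Step 15: x=[8.4568] v=[-2.0848]
Step 16: x=[8.3530] v=[-2.0754]
Step 17: x=[8.2508] v=[-2.0436]
Step 18: x=[8.1513] v=[-1.9896]
Step 19: x=[8.0556] v=[-1.9141]
Step 20: x=[7.9647] v=[-1.8178]
Step 21: x=[7.8796] v=[-1.7018]
Step 22: x=[7.8012] v=[-1.5674]
Step 23: x=[7.7304] v=[-1.4160]
Step 24: x=[7.6679] v=[-1.2493]
Step 25: x=[7.6145] v=[-1.0690]
Step 26: x=[7.5706] v=[-0.8771]
Step 27: x=[7.5368] v=[-0.6757]
Step 28: x=[7.5135] v=[-0.4670]
Step 29: x=[7.5008] v=[-0.2533]
Step 30: x=[7.4990] v=[-0.0368]
Step 31: x=[7.5080] v=[0.1801]
First v>=0 after going negative at step 31, time=1.5500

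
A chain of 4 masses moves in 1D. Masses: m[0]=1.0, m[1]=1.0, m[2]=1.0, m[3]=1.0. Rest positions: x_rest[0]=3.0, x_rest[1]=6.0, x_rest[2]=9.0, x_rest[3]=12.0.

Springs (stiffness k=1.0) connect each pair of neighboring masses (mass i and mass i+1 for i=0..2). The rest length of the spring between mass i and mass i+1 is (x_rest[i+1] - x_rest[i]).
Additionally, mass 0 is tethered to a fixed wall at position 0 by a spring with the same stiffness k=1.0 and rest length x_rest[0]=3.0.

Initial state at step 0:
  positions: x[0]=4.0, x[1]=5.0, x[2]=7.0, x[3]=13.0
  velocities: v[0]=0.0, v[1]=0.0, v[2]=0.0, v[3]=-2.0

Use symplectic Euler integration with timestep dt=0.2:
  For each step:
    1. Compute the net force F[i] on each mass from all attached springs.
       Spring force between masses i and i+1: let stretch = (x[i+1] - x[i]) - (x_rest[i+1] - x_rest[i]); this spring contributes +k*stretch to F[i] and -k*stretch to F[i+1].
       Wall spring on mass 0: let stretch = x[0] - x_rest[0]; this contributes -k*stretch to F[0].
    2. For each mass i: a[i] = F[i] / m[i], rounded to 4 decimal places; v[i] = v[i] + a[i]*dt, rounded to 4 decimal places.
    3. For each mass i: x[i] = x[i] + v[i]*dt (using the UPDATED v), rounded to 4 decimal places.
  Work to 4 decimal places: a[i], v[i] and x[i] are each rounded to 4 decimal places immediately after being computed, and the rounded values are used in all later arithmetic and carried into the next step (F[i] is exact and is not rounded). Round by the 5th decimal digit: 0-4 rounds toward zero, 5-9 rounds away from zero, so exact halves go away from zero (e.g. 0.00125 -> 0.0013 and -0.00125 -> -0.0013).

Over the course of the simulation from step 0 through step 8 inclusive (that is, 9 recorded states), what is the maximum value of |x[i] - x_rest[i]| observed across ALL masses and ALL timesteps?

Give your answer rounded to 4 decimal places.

Answer: 3.5587

Derivation:
Step 0: x=[4.0000 5.0000 7.0000 13.0000] v=[0.0000 0.0000 0.0000 -2.0000]
Step 1: x=[3.8800 5.0400 7.1600 12.4800] v=[-0.6000 0.2000 0.8000 -2.6000]
Step 2: x=[3.6512 5.1184 7.4480 11.8672] v=[-1.1440 0.3920 1.4400 -3.0640]
Step 3: x=[3.3350 5.2313 7.8196 11.1976] v=[-1.5808 0.5645 1.8579 -3.3478]
Step 4: x=[2.9613 5.3719 8.2228 10.5129] v=[-1.8685 0.7029 2.0158 -3.4234]
Step 5: x=[2.5656 5.5301 8.6035 9.8566] v=[-1.9786 0.7910 1.9036 -3.2814]
Step 6: x=[2.1858 5.6927 8.9114 9.2702] v=[-1.8988 0.8128 1.5395 -2.9320]
Step 7: x=[1.8589 5.8437 9.1049 8.7894] v=[-1.6346 0.7552 0.9675 -2.4038]
Step 8: x=[1.6170 5.9658 9.1553 8.4413] v=[-1.2094 0.6105 0.2522 -1.7407]
Max displacement = 3.5587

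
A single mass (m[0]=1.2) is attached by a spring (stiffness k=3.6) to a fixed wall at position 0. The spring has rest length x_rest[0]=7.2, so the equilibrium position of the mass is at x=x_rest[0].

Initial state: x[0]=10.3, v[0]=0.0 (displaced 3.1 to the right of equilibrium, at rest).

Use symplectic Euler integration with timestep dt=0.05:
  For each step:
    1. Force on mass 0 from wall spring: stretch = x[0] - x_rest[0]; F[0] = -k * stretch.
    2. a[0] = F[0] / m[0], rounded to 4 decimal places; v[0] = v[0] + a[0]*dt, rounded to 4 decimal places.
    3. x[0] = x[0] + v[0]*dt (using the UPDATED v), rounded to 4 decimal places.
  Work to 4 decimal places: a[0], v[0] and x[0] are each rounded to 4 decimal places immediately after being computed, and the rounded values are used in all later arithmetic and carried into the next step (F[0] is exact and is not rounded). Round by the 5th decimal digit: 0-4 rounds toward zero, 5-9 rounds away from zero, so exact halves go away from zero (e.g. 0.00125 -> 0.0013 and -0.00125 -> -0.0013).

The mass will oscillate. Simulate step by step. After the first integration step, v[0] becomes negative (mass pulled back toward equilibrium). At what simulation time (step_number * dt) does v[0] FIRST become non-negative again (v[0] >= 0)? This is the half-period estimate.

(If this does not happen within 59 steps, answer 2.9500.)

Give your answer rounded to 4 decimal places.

Step 0: x=[10.3000] v=[0.0000]
Step 1: x=[10.2768] v=[-0.4650]
Step 2: x=[10.2305] v=[-0.9265]
Step 3: x=[10.1614] v=[-1.3811]
Step 4: x=[10.0701] v=[-1.8253]
Step 5: x=[9.9573] v=[-2.2558]
Step 6: x=[9.8238] v=[-2.6694]
Step 7: x=[9.6707] v=[-3.0630]
Step 8: x=[9.4990] v=[-3.4336]
Step 9: x=[9.3101] v=[-3.7785]
Step 10: x=[9.1054] v=[-4.0950]
Step 11: x=[8.8864] v=[-4.3808]
Step 12: x=[8.6547] v=[-4.6338]
Step 13: x=[8.4121] v=[-4.8520]
Step 14: x=[8.1604] v=[-5.0338]
Step 15: x=[7.9015] v=[-5.1779]
Step 16: x=[7.6373] v=[-5.2831]
Step 17: x=[7.3699] v=[-5.3487]
Step 18: x=[7.1012] v=[-5.3742]
Step 19: x=[6.8332] v=[-5.3594]
Step 20: x=[6.5680] v=[-5.3044]
Step 21: x=[6.3075] v=[-5.2096]
Step 22: x=[6.0537] v=[-5.0757]
Step 23: x=[5.8085] v=[-4.9038]
Step 24: x=[5.5737] v=[-4.6951]
Step 25: x=[5.3511] v=[-4.4512]
Step 26: x=[5.1424] v=[-4.1739]
Step 27: x=[4.9491] v=[-3.8653]
Step 28: x=[4.7727] v=[-3.5277]
Step 29: x=[4.6145] v=[-3.1636]
Step 30: x=[4.4757] v=[-2.7758]
Step 31: x=[4.3573] v=[-2.3672]
Step 32: x=[4.2603] v=[-1.9408]
Step 33: x=[4.1853] v=[-1.4998]
Step 34: x=[4.1329] v=[-1.0476]
Step 35: x=[4.1035] v=[-0.5875]
Step 36: x=[4.0974] v=[-0.1230]
Step 37: x=[4.1145] v=[0.3424]
First v>=0 after going negative at step 37, time=1.8500

Answer: 1.8500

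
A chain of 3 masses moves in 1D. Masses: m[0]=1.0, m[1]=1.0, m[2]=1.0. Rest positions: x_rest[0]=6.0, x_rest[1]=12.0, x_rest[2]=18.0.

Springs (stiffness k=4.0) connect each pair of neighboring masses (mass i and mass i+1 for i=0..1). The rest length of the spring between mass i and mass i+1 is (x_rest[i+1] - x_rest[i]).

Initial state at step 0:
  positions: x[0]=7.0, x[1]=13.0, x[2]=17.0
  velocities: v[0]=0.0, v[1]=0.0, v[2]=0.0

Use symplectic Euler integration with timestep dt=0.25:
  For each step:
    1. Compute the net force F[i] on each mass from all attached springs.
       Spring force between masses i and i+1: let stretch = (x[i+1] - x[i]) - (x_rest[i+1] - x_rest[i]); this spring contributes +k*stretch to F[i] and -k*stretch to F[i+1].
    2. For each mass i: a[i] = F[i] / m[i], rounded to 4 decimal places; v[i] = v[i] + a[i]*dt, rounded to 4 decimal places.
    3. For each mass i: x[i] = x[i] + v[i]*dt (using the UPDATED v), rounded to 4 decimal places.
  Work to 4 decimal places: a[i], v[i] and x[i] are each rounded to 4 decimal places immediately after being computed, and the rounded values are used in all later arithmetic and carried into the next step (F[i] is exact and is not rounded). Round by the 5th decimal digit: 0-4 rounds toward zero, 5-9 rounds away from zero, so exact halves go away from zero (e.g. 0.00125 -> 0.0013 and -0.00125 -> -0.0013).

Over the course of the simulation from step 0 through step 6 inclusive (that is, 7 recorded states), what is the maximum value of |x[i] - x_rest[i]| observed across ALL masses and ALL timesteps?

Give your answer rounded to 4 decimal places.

Step 0: x=[7.0000 13.0000 17.0000] v=[0.0000 0.0000 0.0000]
Step 1: x=[7.0000 12.5000 17.5000] v=[0.0000 -2.0000 2.0000]
Step 2: x=[6.8750 11.8750 18.2500] v=[-0.5000 -2.5000 3.0000]
Step 3: x=[6.5000 11.5938 18.9063] v=[-1.5000 -1.1250 2.6250]
Step 4: x=[5.8985 11.8672 19.2344] v=[-2.4062 1.0937 1.3125]
Step 5: x=[5.2891 12.4903 19.2207] v=[-2.4375 2.4922 -0.0547]
Step 6: x=[4.9800 12.9957 19.0244] v=[-1.2363 2.0214 -0.7851]
Max displacement = 1.2344

Answer: 1.2344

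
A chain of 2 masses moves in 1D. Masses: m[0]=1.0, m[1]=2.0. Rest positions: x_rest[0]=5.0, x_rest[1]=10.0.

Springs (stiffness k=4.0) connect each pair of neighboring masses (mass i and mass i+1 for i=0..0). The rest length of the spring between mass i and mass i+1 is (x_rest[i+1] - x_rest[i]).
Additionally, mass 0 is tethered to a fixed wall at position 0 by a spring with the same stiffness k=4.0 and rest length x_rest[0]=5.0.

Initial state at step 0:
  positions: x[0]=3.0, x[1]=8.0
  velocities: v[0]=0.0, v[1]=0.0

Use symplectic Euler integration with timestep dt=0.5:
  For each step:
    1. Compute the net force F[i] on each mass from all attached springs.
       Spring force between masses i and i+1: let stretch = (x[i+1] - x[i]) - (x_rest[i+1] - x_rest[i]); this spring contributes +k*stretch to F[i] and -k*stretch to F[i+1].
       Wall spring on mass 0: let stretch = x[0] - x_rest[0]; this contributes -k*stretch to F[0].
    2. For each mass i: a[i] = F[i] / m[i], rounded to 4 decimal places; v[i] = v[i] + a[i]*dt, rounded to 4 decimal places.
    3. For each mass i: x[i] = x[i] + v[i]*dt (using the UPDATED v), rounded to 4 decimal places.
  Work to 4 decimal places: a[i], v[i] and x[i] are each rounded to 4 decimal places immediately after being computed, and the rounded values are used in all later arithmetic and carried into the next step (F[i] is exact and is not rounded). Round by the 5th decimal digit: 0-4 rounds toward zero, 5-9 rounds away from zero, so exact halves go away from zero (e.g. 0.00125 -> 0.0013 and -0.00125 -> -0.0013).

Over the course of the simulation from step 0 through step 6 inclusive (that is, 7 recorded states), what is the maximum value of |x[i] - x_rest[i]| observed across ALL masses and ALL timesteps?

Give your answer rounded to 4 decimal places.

Answer: 2.3125

Derivation:
Step 0: x=[3.0000 8.0000] v=[0.0000 0.0000]
Step 1: x=[5.0000 8.0000] v=[4.0000 0.0000]
Step 2: x=[5.0000 9.0000] v=[0.0000 2.0000]
Step 3: x=[4.0000 10.5000] v=[-2.0000 3.0000]
Step 4: x=[5.5000 11.2500] v=[3.0000 1.5000]
Step 5: x=[7.2500 11.6250] v=[3.5000 0.7500]
Step 6: x=[6.1250 12.3125] v=[-2.2500 1.3750]
Max displacement = 2.3125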